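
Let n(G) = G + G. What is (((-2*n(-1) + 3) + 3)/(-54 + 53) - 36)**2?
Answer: 2116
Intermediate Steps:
n(G) = 2*G
(((-2*n(-1) + 3) + 3)/(-54 + 53) - 36)**2 = (((-4*(-1) + 3) + 3)/(-54 + 53) - 36)**2 = (((-2*(-2) + 3) + 3)/(-1) - 36)**2 = (((4 + 3) + 3)*(-1) - 36)**2 = ((7 + 3)*(-1) - 36)**2 = (10*(-1) - 36)**2 = (-10 - 36)**2 = (-46)**2 = 2116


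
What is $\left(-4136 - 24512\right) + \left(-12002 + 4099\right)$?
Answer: $-36551$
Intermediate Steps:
$\left(-4136 - 24512\right) + \left(-12002 + 4099\right) = -28648 - 7903 = -36551$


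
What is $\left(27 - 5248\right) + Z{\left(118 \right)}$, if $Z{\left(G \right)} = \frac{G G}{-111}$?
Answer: $- \frac{593455}{111} \approx -5346.4$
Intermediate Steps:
$Z{\left(G \right)} = - \frac{G^{2}}{111}$ ($Z{\left(G \right)} = G^{2} \left(- \frac{1}{111}\right) = - \frac{G^{2}}{111}$)
$\left(27 - 5248\right) + Z{\left(118 \right)} = \left(27 - 5248\right) - \frac{118^{2}}{111} = \left(27 - 5248\right) - \frac{13924}{111} = -5221 - \frac{13924}{111} = - \frac{593455}{111}$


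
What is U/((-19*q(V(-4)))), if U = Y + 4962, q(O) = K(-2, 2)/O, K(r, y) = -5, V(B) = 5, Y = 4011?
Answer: 8973/19 ≈ 472.26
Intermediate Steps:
q(O) = -5/O
U = 8973 (U = 4011 + 4962 = 8973)
U/((-19*q(V(-4)))) = 8973/((-(-95)/5)) = 8973/((-19*(-1))) = 8973/19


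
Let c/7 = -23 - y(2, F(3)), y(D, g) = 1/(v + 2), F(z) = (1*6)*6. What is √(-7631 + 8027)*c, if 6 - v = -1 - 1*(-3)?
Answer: -973*√11 ≈ -3227.1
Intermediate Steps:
v = 4 (v = 6 - (-1 - 1*(-3)) = 6 - (-1 + 3) = 6 - 1*2 = 6 - 2 = 4)
F(z) = 36 (F(z) = 6*6 = 36)
y(D, g) = ⅙ (y(D, g) = 1/(4 + 2) = 1/6 = ⅙)
c = -973/6 (c = 7*(-23 - 1*⅙) = 7*(-23 - ⅙) = 7*(-139/6) = -973/6 ≈ -162.17)
√(-7631 + 8027)*c = √(-7631 + 8027)*(-973/6) = √396*(-973/6) = (6*√11)*(-973/6) = -973*√11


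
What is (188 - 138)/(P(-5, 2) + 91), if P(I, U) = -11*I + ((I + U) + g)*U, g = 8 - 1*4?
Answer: 25/74 ≈ 0.33784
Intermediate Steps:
g = 4 (g = 8 - 4 = 4)
P(I, U) = -11*I + U*(4 + I + U) (P(I, U) = -11*I + ((I + U) + 4)*U = -11*I + (4 + I + U)*U = -11*I + U*(4 + I + U))
(188 - 138)/(P(-5, 2) + 91) = (188 - 138)/((2**2 - 11*(-5) + 4*2 - 5*2) + 91) = 50/((4 + 55 + 8 - 10) + 91) = 50/(57 + 91) = 50/148 = 50*(1/148) = 25/74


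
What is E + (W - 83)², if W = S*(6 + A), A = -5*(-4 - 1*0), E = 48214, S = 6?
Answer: 53543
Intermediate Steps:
A = 20 (A = -5*(-4 + 0) = -5*(-4) = 20)
W = 156 (W = 6*(6 + 20) = 6*26 = 156)
E + (W - 83)² = 48214 + (156 - 83)² = 48214 + 73² = 48214 + 5329 = 53543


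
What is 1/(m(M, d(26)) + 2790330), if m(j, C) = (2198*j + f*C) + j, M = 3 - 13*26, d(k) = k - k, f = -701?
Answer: 1/2053665 ≈ 4.8693e-7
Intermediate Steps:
d(k) = 0
M = -335 (M = 3 - 338 = -335)
m(j, C) = -701*C + 2199*j (m(j, C) = (2198*j - 701*C) + j = (-701*C + 2198*j) + j = -701*C + 2199*j)
1/(m(M, d(26)) + 2790330) = 1/((-701*0 + 2199*(-335)) + 2790330) = 1/((0 - 736665) + 2790330) = 1/(-736665 + 2790330) = 1/2053665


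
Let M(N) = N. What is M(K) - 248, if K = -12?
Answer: -260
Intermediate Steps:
M(K) - 248 = -12 - 248 = -260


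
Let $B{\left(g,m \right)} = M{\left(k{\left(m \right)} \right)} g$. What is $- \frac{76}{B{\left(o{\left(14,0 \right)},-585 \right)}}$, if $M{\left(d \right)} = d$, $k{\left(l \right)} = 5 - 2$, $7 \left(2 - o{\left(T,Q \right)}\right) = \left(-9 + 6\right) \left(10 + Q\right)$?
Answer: $- \frac{133}{33} \approx -4.0303$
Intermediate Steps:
$o{\left(T,Q \right)} = \frac{44}{7} + \frac{3 Q}{7}$ ($o{\left(T,Q \right)} = 2 - \frac{\left(-9 + 6\right) \left(10 + Q\right)}{7} = 2 - \frac{\left(-3\right) \left(10 + Q\right)}{7} = 2 - \frac{-30 - 3 Q}{7} = 2 + \left(\frac{30}{7} + \frac{3 Q}{7}\right) = \frac{44}{7} + \frac{3 Q}{7}$)
$k{\left(l \right)} = 3$ ($k{\left(l \right)} = 5 - 2 = 3$)
$B{\left(g,m \right)} = 3 g$
$- \frac{76}{B{\left(o{\left(14,0 \right)},-585 \right)}} = - \frac{76}{3 \left(\frac{44}{7} + \frac{3}{7} \cdot 0\right)} = - \frac{76}{3 \left(\frac{44}{7} + 0\right)} = - \frac{76}{3 \cdot \frac{44}{7}} = - \frac{76}{\frac{132}{7}} = \left(-76\right) \frac{7}{132} = - \frac{133}{33}$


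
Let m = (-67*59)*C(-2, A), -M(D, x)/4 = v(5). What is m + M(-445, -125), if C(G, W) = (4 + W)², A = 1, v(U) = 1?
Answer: -98829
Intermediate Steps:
M(D, x) = -4 (M(D, x) = -4*1 = -4)
m = -98825 (m = (-67*59)*(4 + 1)² = -3953*5² = -3953*25 = -98825)
m + M(-445, -125) = -98825 - 4 = -98829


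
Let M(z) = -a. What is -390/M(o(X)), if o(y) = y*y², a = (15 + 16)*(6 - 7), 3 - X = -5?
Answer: -390/31 ≈ -12.581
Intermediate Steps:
X = 8 (X = 3 - 1*(-5) = 3 + 5 = 8)
a = -31 (a = 31*(-1) = -31)
o(y) = y³
M(z) = 31 (M(z) = -1*(-31) = 31)
-390/M(o(X)) = -390/31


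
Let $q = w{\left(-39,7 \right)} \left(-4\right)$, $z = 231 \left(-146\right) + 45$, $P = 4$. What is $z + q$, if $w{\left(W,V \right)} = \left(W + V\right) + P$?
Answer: $-33569$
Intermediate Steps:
$w{\left(W,V \right)} = 4 + V + W$ ($w{\left(W,V \right)} = \left(W + V\right) + 4 = \left(V + W\right) + 4 = 4 + V + W$)
$z = -33681$ ($z = -33726 + 45 = -33681$)
$q = 112$ ($q = \left(4 + 7 - 39\right) \left(-4\right) = \left(-28\right) \left(-4\right) = 112$)
$z + q = -33681 + 112 = -33569$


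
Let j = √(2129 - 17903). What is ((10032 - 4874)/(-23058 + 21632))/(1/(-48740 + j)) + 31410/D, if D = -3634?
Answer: 9929849485/56327 - 2579*I*√15774/713 ≈ 1.7629e+5 - 454.29*I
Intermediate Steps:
j = I*√15774 (j = √(-15774) = I*√15774 ≈ 125.59*I)
((10032 - 4874)/(-23058 + 21632))/(1/(-48740 + j)) + 31410/D = ((10032 - 4874)/(-23058 + 21632))/(1/(-48740 + I*√15774)) + 31410/(-3634) = (5158/(-1426))*(-48740 + I*√15774) + 31410*(-1/3634) = (5158*(-1/1426))*(-48740 + I*√15774) - 15705/1817 = -2579*(-48740 + I*√15774)/713 - 15705/1817 = (125700460/713 - 2579*I*√15774/713) - 15705/1817 = 9929849485/56327 - 2579*I*√15774/713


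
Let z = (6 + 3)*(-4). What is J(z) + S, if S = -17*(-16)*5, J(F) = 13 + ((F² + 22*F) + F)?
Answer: 1841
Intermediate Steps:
z = -36 (z = 9*(-4) = -36)
J(F) = 13 + F² + 23*F (J(F) = 13 + (F² + 23*F) = 13 + F² + 23*F)
S = 1360 (S = 272*5 = 1360)
J(z) + S = (13 + (-36)² + 23*(-36)) + 1360 = (13 + 1296 - 828) + 1360 = 481 + 1360 = 1841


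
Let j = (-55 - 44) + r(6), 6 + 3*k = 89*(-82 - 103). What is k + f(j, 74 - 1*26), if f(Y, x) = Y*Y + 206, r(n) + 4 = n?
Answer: 12374/3 ≈ 4124.7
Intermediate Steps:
r(n) = -4 + n
k = -16471/3 (k = -2 + (89*(-82 - 103))/3 = -2 + (89*(-185))/3 = -2 + (⅓)*(-16465) = -2 - 16465/3 = -16471/3 ≈ -5490.3)
j = -97 (j = (-55 - 44) + (-4 + 6) = -99 + 2 = -97)
f(Y, x) = 206 + Y² (f(Y, x) = Y² + 206 = 206 + Y²)
k + f(j, 74 - 1*26) = -16471/3 + (206 + (-97)²) = -16471/3 + (206 + 9409) = -16471/3 + 9615 = 12374/3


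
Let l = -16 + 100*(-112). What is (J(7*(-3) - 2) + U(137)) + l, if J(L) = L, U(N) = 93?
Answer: -11146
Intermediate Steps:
l = -11216 (l = -16 - 11200 = -11216)
(J(7*(-3) - 2) + U(137)) + l = ((7*(-3) - 2) + 93) - 11216 = ((-21 - 2) + 93) - 11216 = (-23 + 93) - 11216 = 70 - 11216 = -11146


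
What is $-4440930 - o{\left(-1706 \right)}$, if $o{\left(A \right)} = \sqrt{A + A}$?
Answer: $-4440930 - 2 i \sqrt{853} \approx -4.4409 \cdot 10^{6} - 58.412 i$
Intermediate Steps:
$o{\left(A \right)} = \sqrt{2} \sqrt{A}$ ($o{\left(A \right)} = \sqrt{2 A} = \sqrt{2} \sqrt{A}$)
$-4440930 - o{\left(-1706 \right)} = -4440930 - \sqrt{2} \sqrt{-1706} = -4440930 - \sqrt{2} i \sqrt{1706} = -4440930 - 2 i \sqrt{853}$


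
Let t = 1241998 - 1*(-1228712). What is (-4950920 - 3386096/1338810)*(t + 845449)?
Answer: -999120207796706912/60855 ≈ -1.6418e+13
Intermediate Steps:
t = 2470710 (t = 1241998 + 1228712 = 2470710)
(-4950920 - 3386096/1338810)*(t + 845449) = (-4950920 - 3386096/1338810)*(2470710 + 845449) = (-4950920 - 3386096*1/1338810)*3316159 = (-4950920 - 1693048/669405)*3316159 = -3314172295648/669405*3316159 = -999120207796706912/60855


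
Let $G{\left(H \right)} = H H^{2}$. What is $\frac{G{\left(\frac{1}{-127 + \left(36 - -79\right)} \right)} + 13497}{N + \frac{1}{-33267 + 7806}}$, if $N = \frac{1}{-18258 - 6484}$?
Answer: $- \frac{272080531336195}{1606496} \approx -1.6936 \cdot 10^{8}$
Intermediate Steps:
$N = - \frac{1}{24742}$ ($N = \frac{1}{-24742} = - \frac{1}{24742} \approx -4.0417 \cdot 10^{-5}$)
$G{\left(H \right)} = H^{3}$
$\frac{G{\left(\frac{1}{-127 + \left(36 - -79\right)} \right)} + 13497}{N + \frac{1}{-33267 + 7806}} = \frac{\left(\frac{1}{-127 + \left(36 - -79\right)}\right)^{3} + 13497}{- \frac{1}{24742} + \frac{1}{-33267 + 7806}} = \frac{\left(\frac{1}{-127 + \left(36 + 79\right)}\right)^{3} + 13497}{- \frac{1}{24742} + \frac{1}{-25461}} = \frac{\left(\frac{1}{-127 + 115}\right)^{3} + 13497}{- \frac{1}{24742} - \frac{1}{25461}} = \frac{\left(\frac{1}{-12}\right)^{3} + 13497}{- \frac{50203}{629956062}} = \left(\left(- \frac{1}{12}\right)^{3} + 13497\right) \left(- \frac{629956062}{50203}\right) = \left(- \frac{1}{1728} + 13497\right) \left(- \frac{629956062}{50203}\right) = \frac{23322815}{1728} \left(- \frac{629956062}{50203}\right) = - \frac{272080531336195}{1606496}$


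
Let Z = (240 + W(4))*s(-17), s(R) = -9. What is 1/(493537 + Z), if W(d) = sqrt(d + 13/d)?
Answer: 1965508/965805422167 + 18*sqrt(29)/965805422167 ≈ 2.0352e-6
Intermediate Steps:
Z = -2160 - 9*sqrt(29)/2 (Z = (240 + sqrt(4 + 13/4))*(-9) = (240 + sqrt(29/4))*(-9) = (240 + sqrt(29)/2)*(-9) = -2160 - 9*sqrt(29)/2 ≈ -2184.2)
1/(493537 + Z) = 1/(493537 + (-2160 - 9*sqrt(29)/2)) = 1/(491377 - 9*sqrt(29)/2)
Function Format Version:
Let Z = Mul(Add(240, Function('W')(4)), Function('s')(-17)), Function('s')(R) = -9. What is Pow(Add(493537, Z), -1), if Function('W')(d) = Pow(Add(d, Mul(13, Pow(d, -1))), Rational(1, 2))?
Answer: Add(Rational(1965508, 965805422167), Mul(Rational(18, 965805422167), Pow(29, Rational(1, 2)))) ≈ 2.0352e-6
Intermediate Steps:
Z = Add(-2160, Mul(Rational(-9, 2), Pow(29, Rational(1, 2)))) (Z = Mul(Add(240, Pow(Add(4, Mul(13, Pow(4, -1))), Rational(1, 2))), -9) = Mul(Add(240, Pow(Add(4, Mul(13, Rational(1, 4))), Rational(1, 2))), -9) = Mul(Add(240, Pow(Add(4, Rational(13, 4)), Rational(1, 2))), -9) = Mul(Add(240, Pow(Rational(29, 4), Rational(1, 2))), -9) = Mul(Add(240, Mul(Rational(1, 2), Pow(29, Rational(1, 2)))), -9) = Add(-2160, Mul(Rational(-9, 2), Pow(29, Rational(1, 2)))) ≈ -2184.2)
Pow(Add(493537, Z), -1) = Pow(Add(493537, Add(-2160, Mul(Rational(-9, 2), Pow(29, Rational(1, 2))))), -1) = Pow(Add(491377, Mul(Rational(-9, 2), Pow(29, Rational(1, 2)))), -1)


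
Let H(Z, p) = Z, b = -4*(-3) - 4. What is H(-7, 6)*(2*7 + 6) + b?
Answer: -132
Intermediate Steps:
b = 8 (b = 12 - 4 = 8)
H(-7, 6)*(2*7 + 6) + b = -7*(2*7 + 6) + 8 = -7*(14 + 6) + 8 = -7*20 + 8 = -140 + 8 = -132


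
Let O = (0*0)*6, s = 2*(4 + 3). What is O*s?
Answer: 0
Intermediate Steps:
s = 14 (s = 2*7 = 14)
O = 0 (O = 0*6 = 0)
O*s = 0*14 = 0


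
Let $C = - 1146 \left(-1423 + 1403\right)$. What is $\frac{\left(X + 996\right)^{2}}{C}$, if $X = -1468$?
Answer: $\frac{27848}{2865} \approx 9.7201$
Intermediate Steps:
$C = 22920$ ($C = \left(-1146\right) \left(-20\right) = 22920$)
$\frac{\left(X + 996\right)^{2}}{C} = \frac{\left(-1468 + 996\right)^{2}}{22920} = \left(-472\right)^{2} \cdot \frac{1}{22920} = 222784 \cdot \frac{1}{22920} = \frac{27848}{2865}$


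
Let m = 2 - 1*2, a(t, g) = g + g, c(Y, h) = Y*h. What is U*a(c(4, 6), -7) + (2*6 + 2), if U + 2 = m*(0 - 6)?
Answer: 42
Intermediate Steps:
a(t, g) = 2*g
m = 0 (m = 2 - 2 = 0)
U = -2 (U = -2 + 0*(0 - 6) = -2 + 0*(-6) = -2 + 0 = -2)
U*a(c(4, 6), -7) + (2*6 + 2) = -4*(-7) + (2*6 + 2) = -2*(-14) + (12 + 2) = 28 + 14 = 42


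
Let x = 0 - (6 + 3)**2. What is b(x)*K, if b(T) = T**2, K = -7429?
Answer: -48741669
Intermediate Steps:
x = -81 (x = 0 - 1*9**2 = 0 - 1*81 = 0 - 81 = -81)
b(x)*K = (-81)**2*(-7429) = 6561*(-7429) = -48741669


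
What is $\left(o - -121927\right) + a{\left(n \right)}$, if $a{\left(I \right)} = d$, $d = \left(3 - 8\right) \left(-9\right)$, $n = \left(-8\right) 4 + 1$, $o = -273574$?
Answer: $-151602$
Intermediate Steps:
$n = -31$ ($n = -32 + 1 = -31$)
$d = 45$ ($d = \left(-5\right) \left(-9\right) = 45$)
$a{\left(I \right)} = 45$
$\left(o - -121927\right) + a{\left(n \right)} = \left(-273574 - -121927\right) + 45 = \left(-273574 + \left(-7004 + 128931\right)\right) + 45 = \left(-273574 + 121927\right) + 45 = -151647 + 45 = -151602$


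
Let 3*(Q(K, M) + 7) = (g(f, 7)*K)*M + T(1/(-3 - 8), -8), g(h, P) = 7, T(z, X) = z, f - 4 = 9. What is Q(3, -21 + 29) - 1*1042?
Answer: -32770/33 ≈ -993.03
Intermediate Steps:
f = 13 (f = 4 + 9 = 13)
Q(K, M) = -232/33 + 7*K*M/3 (Q(K, M) = -7 + ((7*K)*M + 1/(-3 - 8))/3 = -7 + (7*K*M + 1/(-11))/3 = -7 + (7*K*M - 1/11)/3 = -7 + (-1/11 + 7*K*M)/3 = -7 + (-1/33 + 7*K*M/3) = -232/33 + 7*K*M/3)
Q(3, -21 + 29) - 1*1042 = (-232/33 + (7/3)*3*(-21 + 29)) - 1*1042 = (-232/33 + (7/3)*3*8) - 1042 = (-232/33 + 56) - 1042 = 1616/33 - 1042 = -32770/33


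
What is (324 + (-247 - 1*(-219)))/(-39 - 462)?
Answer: -296/501 ≈ -0.59082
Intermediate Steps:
(324 + (-247 - 1*(-219)))/(-39 - 462) = (324 + (-247 + 219))/(-501) = (324 - 28)*(-1/501) = 296*(-1/501) = -296/501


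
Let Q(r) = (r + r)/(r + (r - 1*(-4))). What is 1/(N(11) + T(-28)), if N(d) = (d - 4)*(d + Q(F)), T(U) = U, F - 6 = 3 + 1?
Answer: 6/329 ≈ 0.018237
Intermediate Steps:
F = 10 (F = 6 + (3 + 1) = 6 + 4 = 10)
Q(r) = 2*r/(4 + 2*r) (Q(r) = (2*r)/(r + (r + 4)) = (2*r)/(r + (4 + r)) = (2*r)/(4 + 2*r) = 2*r/(4 + 2*r))
N(d) = (-4 + d)*(5/6 + d) (N(d) = (d - 4)*(d + 10/(2 + 10)) = (-4 + d)*(d + 10/12) = (-4 + d)*(d + 10*(1/12)) = (-4 + d)*(d + 5/6) = (-4 + d)*(5/6 + d))
1/(N(11) + T(-28)) = 1/((-10/3 + 11**2 - 19/6*11) - 28) = 1/((-10/3 + 121 - 209/6) - 28) = 1/(497/6 - 28) = 1/(329/6) = 6/329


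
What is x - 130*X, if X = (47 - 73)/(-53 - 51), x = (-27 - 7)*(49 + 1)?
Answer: -3465/2 ≈ -1732.5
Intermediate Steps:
x = -1700 (x = -34*50 = -1700)
X = ¼ (X = -26/(-104) = -26*(-1/104) = ¼ ≈ 0.25000)
x - 130*X = -1700 - 130*¼ = -1700 - 65/2 = -3465/2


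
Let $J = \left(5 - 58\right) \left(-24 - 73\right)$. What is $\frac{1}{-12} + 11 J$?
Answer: $\frac{678611}{12} \approx 56551.0$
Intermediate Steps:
$J = 5141$ ($J = \left(-53\right) \left(-97\right) = 5141$)
$\frac{1}{-12} + 11 J = \frac{1}{-12} + 11 \cdot 5141 = - \frac{1}{12} + 56551 = \frac{678611}{12}$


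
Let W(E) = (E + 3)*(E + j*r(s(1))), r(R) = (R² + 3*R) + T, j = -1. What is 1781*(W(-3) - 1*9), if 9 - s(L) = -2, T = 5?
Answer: -16029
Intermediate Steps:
s(L) = 11 (s(L) = 9 - 1*(-2) = 9 + 2 = 11)
r(R) = 5 + R² + 3*R (r(R) = (R² + 3*R) + 5 = 5 + R² + 3*R)
W(E) = (-159 + E)*(3 + E) (W(E) = (E + 3)*(E - (5 + 11² + 3*11)) = (3 + E)*(E - (5 + 121 + 33)) = (3 + E)*(E - 1*159) = (3 + E)*(E - 159) = (3 + E)*(-159 + E) = (-159 + E)*(3 + E))
1781*(W(-3) - 1*9) = 1781*((-477 + (-3)² - 156*(-3)) - 1*9) = 1781*((-477 + 9 + 468) - 9) = 1781*(0 - 9) = 1781*(-9) = -16029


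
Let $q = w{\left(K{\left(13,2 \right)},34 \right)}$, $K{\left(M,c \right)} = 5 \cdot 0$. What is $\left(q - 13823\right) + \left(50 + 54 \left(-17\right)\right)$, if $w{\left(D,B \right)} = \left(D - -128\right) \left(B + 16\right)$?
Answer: $-8291$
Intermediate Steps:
$K{\left(M,c \right)} = 0$
$w{\left(D,B \right)} = \left(16 + B\right) \left(128 + D\right)$ ($w{\left(D,B \right)} = \left(D + 128\right) \left(16 + B\right) = \left(128 + D\right) \left(16 + B\right) = \left(16 + B\right) \left(128 + D\right)$)
$q = 6400$ ($q = 2048 + 16 \cdot 0 + 128 \cdot 34 + 34 \cdot 0 = 2048 + 0 + 4352 + 0 = 6400$)
$\left(q - 13823\right) + \left(50 + 54 \left(-17\right)\right) = \left(6400 - 13823\right) + \left(50 + 54 \left(-17\right)\right) = \left(6400 - 13823\right) + \left(50 - 918\right) = -7423 - 868 = -8291$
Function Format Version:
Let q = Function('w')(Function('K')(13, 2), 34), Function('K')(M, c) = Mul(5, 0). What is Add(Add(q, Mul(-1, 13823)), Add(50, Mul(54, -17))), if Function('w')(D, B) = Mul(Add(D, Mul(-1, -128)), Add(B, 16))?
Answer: -8291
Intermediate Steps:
Function('K')(M, c) = 0
Function('w')(D, B) = Mul(Add(16, B), Add(128, D)) (Function('w')(D, B) = Mul(Add(D, 128), Add(16, B)) = Mul(Add(128, D), Add(16, B)) = Mul(Add(16, B), Add(128, D)))
q = 6400 (q = Add(2048, Mul(16, 0), Mul(128, 34), Mul(34, 0)) = Add(2048, 0, 4352, 0) = 6400)
Add(Add(q, Mul(-1, 13823)), Add(50, Mul(54, -17))) = Add(Add(6400, Mul(-1, 13823)), Add(50, Mul(54, -17))) = Add(Add(6400, -13823), Add(50, -918)) = Add(-7423, -868) = -8291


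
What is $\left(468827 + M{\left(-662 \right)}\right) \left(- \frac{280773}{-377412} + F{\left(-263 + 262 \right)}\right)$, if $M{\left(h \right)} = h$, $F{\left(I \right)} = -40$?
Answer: $- \frac{2312065155885}{125804} \approx -1.8378 \cdot 10^{7}$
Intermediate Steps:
$\left(468827 + M{\left(-662 \right)}\right) \left(- \frac{280773}{-377412} + F{\left(-263 + 262 \right)}\right) = \left(468827 - 662\right) \left(- \frac{280773}{-377412} - 40\right) = 468165 \left(\left(-280773\right) \left(- \frac{1}{377412}\right) - 40\right) = 468165 \left(\frac{93591}{125804} - 40\right) = 468165 \left(- \frac{4938569}{125804}\right) = - \frac{2312065155885}{125804}$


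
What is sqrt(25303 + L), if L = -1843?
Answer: 2*sqrt(5865) ≈ 153.17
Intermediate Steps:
sqrt(25303 + L) = sqrt(25303 - 1843) = sqrt(23460) = 2*sqrt(5865)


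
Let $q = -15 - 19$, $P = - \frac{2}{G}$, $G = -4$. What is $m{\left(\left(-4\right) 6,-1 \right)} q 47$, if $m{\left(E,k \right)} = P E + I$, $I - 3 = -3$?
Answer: $19176$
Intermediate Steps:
$I = 0$ ($I = 3 - 3 = 0$)
$P = \frac{1}{2}$ ($P = - \frac{2}{-4} = \left(-2\right) \left(- \frac{1}{4}\right) = \frac{1}{2} \approx 0.5$)
$q = -34$
$m{\left(E,k \right)} = \frac{E}{2}$ ($m{\left(E,k \right)} = \frac{E}{2} + 0 = \frac{E}{2}$)
$m{\left(\left(-4\right) 6,-1 \right)} q 47 = \frac{\left(-4\right) 6}{2} \left(-34\right) 47 = \frac{1}{2} \left(-24\right) \left(-34\right) 47 = \left(-12\right) \left(-34\right) 47 = 408 \cdot 47 = 19176$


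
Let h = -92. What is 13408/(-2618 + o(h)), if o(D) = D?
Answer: -6704/1355 ≈ -4.9476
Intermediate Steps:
13408/(-2618 + o(h)) = 13408/(-2618 - 92) = 13408/(-2710) = 13408*(-1/2710) = -6704/1355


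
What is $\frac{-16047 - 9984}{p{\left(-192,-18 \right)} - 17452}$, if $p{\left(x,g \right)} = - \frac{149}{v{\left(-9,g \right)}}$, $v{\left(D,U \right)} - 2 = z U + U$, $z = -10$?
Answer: $\frac{4269084}{2862277} \approx 1.4915$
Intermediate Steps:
$v{\left(D,U \right)} = 2 - 9 U$ ($v{\left(D,U \right)} = 2 + \left(- 10 U + U\right) = 2 - 9 U$)
$p{\left(x,g \right)} = - \frac{149}{2 - 9 g}$
$\frac{-16047 - 9984}{p{\left(-192,-18 \right)} - 17452} = \frac{-16047 - 9984}{\frac{149}{-2 + 9 \left(-18\right)} - 17452} = - \frac{26031}{\frac{149}{-2 - 162} - 17452} = - \frac{26031}{\frac{149}{-164} - 17452} = - \frac{26031}{149 \left(- \frac{1}{164}\right) - 17452} = - \frac{26031}{- \frac{149}{164} - 17452} = - \frac{26031}{- \frac{2862277}{164}} = \left(-26031\right) \left(- \frac{164}{2862277}\right) = \frac{4269084}{2862277}$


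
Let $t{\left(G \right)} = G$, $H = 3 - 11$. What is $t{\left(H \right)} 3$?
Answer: $-24$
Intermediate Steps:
$H = -8$
$t{\left(H \right)} 3 = \left(-8\right) 3 = -24$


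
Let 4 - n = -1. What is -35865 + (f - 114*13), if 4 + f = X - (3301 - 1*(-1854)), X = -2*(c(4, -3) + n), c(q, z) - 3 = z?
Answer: -42516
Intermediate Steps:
n = 5 (n = 4 - 1*(-1) = 4 + 1 = 5)
c(q, z) = 3 + z
X = -10 (X = -2*((3 - 3) + 5) = -2*(0 + 5) = -2*5 = -10)
f = -5169 (f = -4 + (-10 - (3301 - 1*(-1854))) = -4 + (-10 - (3301 + 1854)) = -4 + (-10 - 1*5155) = -4 + (-10 - 5155) = -4 - 5165 = -5169)
-35865 + (f - 114*13) = -35865 + (-5169 - 114*13) = -35865 + (-5169 - 1*1482) = -35865 + (-5169 - 1482) = -35865 - 6651 = -42516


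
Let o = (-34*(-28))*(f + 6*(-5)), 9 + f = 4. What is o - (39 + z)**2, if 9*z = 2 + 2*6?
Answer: -2832145/81 ≈ -34965.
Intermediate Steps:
z = 14/9 (z = (2 + 2*6)/9 = (2 + 12)/9 = (1/9)*14 = 14/9 ≈ 1.5556)
f = -5 (f = -9 + 4 = -5)
o = -33320 (o = (-34*(-28))*(-5 + 6*(-5)) = 952*(-5 - 30) = 952*(-35) = -33320)
o - (39 + z)**2 = -33320 - (39 + 14/9)**2 = -33320 - (365/9)**2 = -33320 - 1*133225/81 = -33320 - 133225/81 = -2832145/81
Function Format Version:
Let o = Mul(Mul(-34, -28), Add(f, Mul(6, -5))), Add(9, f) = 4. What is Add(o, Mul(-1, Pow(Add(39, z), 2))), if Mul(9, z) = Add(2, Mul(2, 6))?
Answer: Rational(-2832145, 81) ≈ -34965.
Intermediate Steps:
z = Rational(14, 9) (z = Mul(Rational(1, 9), Add(2, Mul(2, 6))) = Mul(Rational(1, 9), Add(2, 12)) = Mul(Rational(1, 9), 14) = Rational(14, 9) ≈ 1.5556)
f = -5 (f = Add(-9, 4) = -5)
o = -33320 (o = Mul(Mul(-34, -28), Add(-5, Mul(6, -5))) = Mul(952, Add(-5, -30)) = Mul(952, -35) = -33320)
Add(o, Mul(-1, Pow(Add(39, z), 2))) = Add(-33320, Mul(-1, Pow(Add(39, Rational(14, 9)), 2))) = Add(-33320, Mul(-1, Pow(Rational(365, 9), 2))) = Add(-33320, Mul(-1, Rational(133225, 81))) = Add(-33320, Rational(-133225, 81)) = Rational(-2832145, 81)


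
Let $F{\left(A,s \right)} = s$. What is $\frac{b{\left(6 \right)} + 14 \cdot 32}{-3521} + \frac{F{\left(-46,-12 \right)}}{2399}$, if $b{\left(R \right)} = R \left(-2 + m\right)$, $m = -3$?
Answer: $- \frac{1045034}{8446879} \approx -0.12372$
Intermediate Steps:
$b{\left(R \right)} = - 5 R$ ($b{\left(R \right)} = R \left(-2 - 3\right) = R \left(-5\right) = - 5 R$)
$\frac{b{\left(6 \right)} + 14 \cdot 32}{-3521} + \frac{F{\left(-46,-12 \right)}}{2399} = \frac{\left(-5\right) 6 + 14 \cdot 32}{-3521} - \frac{12}{2399} = \left(-30 + 448\right) \left(- \frac{1}{3521}\right) - \frac{12}{2399} = 418 \left(- \frac{1}{3521}\right) - \frac{12}{2399} = - \frac{418}{3521} - \frac{12}{2399} = - \frac{1045034}{8446879}$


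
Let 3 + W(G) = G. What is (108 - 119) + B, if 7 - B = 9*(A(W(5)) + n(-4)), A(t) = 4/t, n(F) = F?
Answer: 14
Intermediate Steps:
W(G) = -3 + G
B = 25 (B = 7 - 9*(4/(-3 + 5) - 4) = 7 - 9*(4/2 - 4) = 7 - 9*(4*(1/2) - 4) = 7 - 9*(2 - 4) = 7 - 9*(-2) = 7 - 1*(-18) = 7 + 18 = 25)
(108 - 119) + B = (108 - 119) + 25 = -11 + 25 = 14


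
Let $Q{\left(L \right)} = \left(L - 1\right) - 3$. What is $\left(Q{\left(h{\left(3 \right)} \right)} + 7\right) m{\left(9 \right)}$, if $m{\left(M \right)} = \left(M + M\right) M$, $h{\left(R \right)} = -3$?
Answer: $0$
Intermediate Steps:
$Q{\left(L \right)} = -4 + L$ ($Q{\left(L \right)} = \left(-1 + L\right) - 3 = -4 + L$)
$m{\left(M \right)} = 2 M^{2}$ ($m{\left(M \right)} = 2 M M = 2 M^{2}$)
$\left(Q{\left(h{\left(3 \right)} \right)} + 7\right) m{\left(9 \right)} = \left(\left(-4 - 3\right) + 7\right) 2 \cdot 9^{2} = \left(-7 + 7\right) 2 \cdot 81 = 0 \cdot 162 = 0$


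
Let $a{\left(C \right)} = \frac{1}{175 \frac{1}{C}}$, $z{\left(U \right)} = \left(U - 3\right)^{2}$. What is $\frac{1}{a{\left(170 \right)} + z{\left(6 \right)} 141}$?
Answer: $\frac{35}{44449} \approx 0.00078742$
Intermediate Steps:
$z{\left(U \right)} = \left(-3 + U\right)^{2}$
$a{\left(C \right)} = \frac{C}{175}$
$\frac{1}{a{\left(170 \right)} + z{\left(6 \right)} 141} = \frac{1}{\frac{1}{175} \cdot 170 + \left(-3 + 6\right)^{2} \cdot 141} = \frac{1}{\frac{34}{35} + 3^{2} \cdot 141} = \frac{1}{\frac{34}{35} + 9 \cdot 141} = \frac{1}{\frac{34}{35} + 1269} = \frac{1}{\frac{44449}{35}} = \frac{35}{44449}$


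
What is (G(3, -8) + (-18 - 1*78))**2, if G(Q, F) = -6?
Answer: 10404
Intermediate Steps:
(G(3, -8) + (-18 - 1*78))**2 = (-6 + (-18 - 1*78))**2 = (-6 + (-18 - 78))**2 = (-6 - 96)**2 = (-102)**2 = 10404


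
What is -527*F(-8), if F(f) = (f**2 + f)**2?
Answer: -1652672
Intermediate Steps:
F(f) = (f + f**2)**2
-527*F(-8) = -527*(-8)**2*(1 - 8)**2 = -33728*(-7)**2 = -33728*49 = -527*3136 = -1652672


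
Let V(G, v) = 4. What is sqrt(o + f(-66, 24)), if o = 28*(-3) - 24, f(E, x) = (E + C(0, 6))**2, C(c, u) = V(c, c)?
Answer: 2*sqrt(934) ≈ 61.123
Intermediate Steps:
C(c, u) = 4
f(E, x) = (4 + E)**2 (f(E, x) = (E + 4)**2 = (4 + E)**2)
o = -108 (o = -84 - 24 = -108)
sqrt(o + f(-66, 24)) = sqrt(-108 + (4 - 66)**2) = sqrt(-108 + (-62)**2) = sqrt(-108 + 3844) = sqrt(3736) = 2*sqrt(934)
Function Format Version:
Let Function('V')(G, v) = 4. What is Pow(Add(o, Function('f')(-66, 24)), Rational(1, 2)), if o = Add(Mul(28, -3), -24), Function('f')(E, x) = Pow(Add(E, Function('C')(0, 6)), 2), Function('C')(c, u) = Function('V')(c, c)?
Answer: Mul(2, Pow(934, Rational(1, 2))) ≈ 61.123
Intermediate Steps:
Function('C')(c, u) = 4
Function('f')(E, x) = Pow(Add(4, E), 2) (Function('f')(E, x) = Pow(Add(E, 4), 2) = Pow(Add(4, E), 2))
o = -108 (o = Add(-84, -24) = -108)
Pow(Add(o, Function('f')(-66, 24)), Rational(1, 2)) = Pow(Add(-108, Pow(Add(4, -66), 2)), Rational(1, 2)) = Pow(Add(-108, Pow(-62, 2)), Rational(1, 2)) = Pow(Add(-108, 3844), Rational(1, 2)) = Pow(3736, Rational(1, 2)) = Mul(2, Pow(934, Rational(1, 2)))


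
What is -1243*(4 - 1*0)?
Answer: -4972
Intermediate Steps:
-1243*(4 - 1*0) = -1243*(4 + 0) = -1243*4 = -4972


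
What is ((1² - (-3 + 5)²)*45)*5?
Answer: -675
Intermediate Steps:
((1² - (-3 + 5)²)*45)*5 = ((1 - 1*2²)*45)*5 = ((1 - 1*4)*45)*5 = ((1 - 4)*45)*5 = -3*45*5 = -135*5 = -675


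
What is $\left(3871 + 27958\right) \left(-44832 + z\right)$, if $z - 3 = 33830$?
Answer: $-350087171$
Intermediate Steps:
$z = 33833$ ($z = 3 + 33830 = 33833$)
$\left(3871 + 27958\right) \left(-44832 + z\right) = \left(3871 + 27958\right) \left(-44832 + 33833\right) = 31829 \left(-10999\right) = -350087171$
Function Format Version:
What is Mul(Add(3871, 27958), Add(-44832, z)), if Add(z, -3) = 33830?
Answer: -350087171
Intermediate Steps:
z = 33833 (z = Add(3, 33830) = 33833)
Mul(Add(3871, 27958), Add(-44832, z)) = Mul(Add(3871, 27958), Add(-44832, 33833)) = Mul(31829, -10999) = -350087171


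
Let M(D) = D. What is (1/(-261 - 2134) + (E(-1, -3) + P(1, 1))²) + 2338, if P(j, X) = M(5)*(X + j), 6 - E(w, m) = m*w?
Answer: 6004264/2395 ≈ 2507.0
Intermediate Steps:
E(w, m) = 6 - m*w
P(j, X) = 5*X + 5*j (P(j, X) = 5*(X + j) = 5*X + 5*j)
(1/(-261 - 2134) + (E(-1, -3) + P(1, 1))²) + 2338 = (1/(-261 - 2134) + ((6 - 1*(-3)*(-1)) + (5*1 + 5*1))²) + 2338 = (1/(-2395) + ((6 - 3) + (5 + 5))²) + 2338 = (-1/2395 + (3 + 10)²) + 2338 = (-1/2395 + 13²) + 2338 = (-1/2395 + 169) + 2338 = 404754/2395 + 2338 = 6004264/2395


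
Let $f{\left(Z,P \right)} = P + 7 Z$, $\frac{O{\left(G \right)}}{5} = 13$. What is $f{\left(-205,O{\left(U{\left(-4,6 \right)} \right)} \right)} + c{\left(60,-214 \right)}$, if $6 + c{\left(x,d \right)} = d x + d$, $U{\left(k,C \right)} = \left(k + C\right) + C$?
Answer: $-14430$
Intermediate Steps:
$U{\left(k,C \right)} = k + 2 C$ ($U{\left(k,C \right)} = \left(C + k\right) + C = k + 2 C$)
$c{\left(x,d \right)} = -6 + d + d x$ ($c{\left(x,d \right)} = -6 + \left(d x + d\right) = -6 + \left(d + d x\right) = -6 + d + d x$)
$O{\left(G \right)} = 65$ ($O{\left(G \right)} = 5 \cdot 13 = 65$)
$f{\left(-205,O{\left(U{\left(-4,6 \right)} \right)} \right)} + c{\left(60,-214 \right)} = \left(65 + 7 \left(-205\right)\right) - 13060 = \left(65 - 1435\right) - 13060 = -1370 - 13060 = -14430$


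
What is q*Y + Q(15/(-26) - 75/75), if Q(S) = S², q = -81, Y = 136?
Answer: -7445135/676 ≈ -11014.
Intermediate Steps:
q*Y + Q(15/(-26) - 75/75) = -81*136 + (15/(-26) - 75/75)² = -11016 + (15*(-1/26) - 75*1/75)² = -11016 + (-15/26 - 1)² = -11016 + (-41/26)² = -11016 + 1681/676 = -7445135/676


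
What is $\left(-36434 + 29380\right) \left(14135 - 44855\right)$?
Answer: $216698880$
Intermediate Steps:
$\left(-36434 + 29380\right) \left(14135 - 44855\right) = \left(-7054\right) \left(-30720\right) = 216698880$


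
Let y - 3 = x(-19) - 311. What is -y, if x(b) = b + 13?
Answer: 314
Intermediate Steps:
x(b) = 13 + b
y = -314 (y = 3 + ((13 - 19) - 311) = 3 + (-6 - 311) = 3 - 317 = -314)
-y = -1*(-314) = 314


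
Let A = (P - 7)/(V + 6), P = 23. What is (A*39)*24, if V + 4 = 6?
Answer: 1872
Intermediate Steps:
V = 2 (V = -4 + 6 = 2)
A = 2 (A = (23 - 7)/(2 + 6) = 16/8 = 16*(⅛) = 2)
(A*39)*24 = (2*39)*24 = 78*24 = 1872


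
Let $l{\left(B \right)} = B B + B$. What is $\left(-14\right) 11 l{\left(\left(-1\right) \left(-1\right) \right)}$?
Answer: $-308$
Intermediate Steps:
$l{\left(B \right)} = B + B^{2}$ ($l{\left(B \right)} = B^{2} + B = B + B^{2}$)
$\left(-14\right) 11 l{\left(\left(-1\right) \left(-1\right) \right)} = \left(-14\right) 11 \left(-1\right) \left(-1\right) \left(1 - -1\right) = - 154 \cdot 1 \left(1 + 1\right) = - 154 \cdot 1 \cdot 2 = \left(-154\right) 2 = -308$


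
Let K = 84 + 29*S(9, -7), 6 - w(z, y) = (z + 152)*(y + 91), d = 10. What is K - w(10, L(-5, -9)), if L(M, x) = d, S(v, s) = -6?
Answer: 16266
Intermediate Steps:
L(M, x) = 10
w(z, y) = 6 - (91 + y)*(152 + z) (w(z, y) = 6 - (z + 152)*(y + 91) = 6 - (152 + z)*(91 + y) = 6 - (91 + y)*(152 + z))
K = -90 (K = 84 + 29*(-6) = 84 - 174 = -90)
K - w(10, L(-5, -9)) = -90 - (-13826 - 152*10 - 91*10 - 1*10*10) = -90 - (-13826 - 1520 - 910 - 100) = -90 - 1*(-16356) = -90 + 16356 = 16266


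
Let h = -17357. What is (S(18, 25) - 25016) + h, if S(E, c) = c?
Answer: -42348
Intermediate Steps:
(S(18, 25) - 25016) + h = (25 - 25016) - 17357 = -24991 - 17357 = -42348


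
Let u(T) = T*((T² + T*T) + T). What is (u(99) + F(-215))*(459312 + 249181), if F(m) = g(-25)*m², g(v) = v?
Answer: 563091815582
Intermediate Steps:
F(m) = -25*m²
u(T) = T*(T + 2*T²) (u(T) = T*((T² + T²) + T) = T*(2*T² + T) = T*(T + 2*T²))
(u(99) + F(-215))*(459312 + 249181) = (99²*(1 + 2*99) - 25*(-215)²)*(459312 + 249181) = (9801*(1 + 198) - 25*46225)*708493 = (9801*199 - 1155625)*708493 = (1950399 - 1155625)*708493 = 794774*708493 = 563091815582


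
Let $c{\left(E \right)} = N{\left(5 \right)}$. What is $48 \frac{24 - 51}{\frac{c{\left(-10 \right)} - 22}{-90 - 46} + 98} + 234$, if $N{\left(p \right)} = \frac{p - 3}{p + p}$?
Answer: $\frac{14737986}{66749} \approx 220.8$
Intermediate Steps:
$N{\left(p \right)} = \frac{-3 + p}{2 p}$
$c{\left(E \right)} = \frac{1}{5}$ ($c{\left(E \right)} = \frac{-3 + 5}{2 \cdot 5} = \frac{1}{2} \cdot \frac{1}{5} \cdot 2 = \frac{1}{5}$)
$48 \frac{24 - 51}{\frac{c{\left(-10 \right)} - 22}{-90 - 46} + 98} + 234 = 48 \frac{24 - 51}{\frac{\frac{1}{5} - 22}{-90 - 46} + 98} + 234 = 48 \left(- \frac{27}{- \frac{109}{5 \left(-136\right)} + 98}\right) + 234 = 48 \left(- \frac{27}{\left(- \frac{109}{5}\right) \left(- \frac{1}{136}\right) + 98}\right) + 234 = 48 \left(- \frac{27}{\frac{109}{680} + 98}\right) + 234 = 48 \left(- \frac{27}{\frac{66749}{680}}\right) + 234 = 48 \left(\left(-27\right) \frac{680}{66749}\right) + 234 = 48 \left(- \frac{18360}{66749}\right) + 234 = - \frac{881280}{66749} + 234 = \frac{14737986}{66749}$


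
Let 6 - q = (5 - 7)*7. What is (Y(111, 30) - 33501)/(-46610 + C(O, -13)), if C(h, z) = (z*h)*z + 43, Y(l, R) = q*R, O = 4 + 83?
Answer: 32901/31864 ≈ 1.0325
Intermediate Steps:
O = 87
q = 20 (q = 6 - (5 - 7)*7 = 6 - (-2)*7 = 6 - 1*(-14) = 6 + 14 = 20)
Y(l, R) = 20*R
C(h, z) = 43 + h*z**2 (C(h, z) = (h*z)*z + 43 = h*z**2 + 43 = 43 + h*z**2)
(Y(111, 30) - 33501)/(-46610 + C(O, -13)) = (20*30 - 33501)/(-46610 + (43 + 87*(-13)**2)) = (600 - 33501)/(-46610 + (43 + 87*169)) = -32901/(-46610 + (43 + 14703)) = -32901/(-46610 + 14746) = -32901/(-31864) = -32901*(-1/31864) = 32901/31864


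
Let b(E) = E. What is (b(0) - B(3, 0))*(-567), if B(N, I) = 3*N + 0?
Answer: 5103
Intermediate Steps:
B(N, I) = 3*N
(b(0) - B(3, 0))*(-567) = (0 - 3*3)*(-567) = (0 - 1*9)*(-567) = (0 - 9)*(-567) = -9*(-567) = 5103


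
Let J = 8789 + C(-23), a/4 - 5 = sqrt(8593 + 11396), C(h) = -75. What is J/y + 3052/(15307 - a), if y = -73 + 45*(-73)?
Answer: -134066983167/55976071865 + 5232*sqrt(2221)/33338935 ≈ -2.3877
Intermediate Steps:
a = 20 + 12*sqrt(2221) (a = 20 + 4*sqrt(8593 + 11396) = 20 + 4*sqrt(19989) = 20 + 4*(3*sqrt(2221)) = 20 + 12*sqrt(2221) ≈ 585.53)
y = -3358 (y = -73 - 3285 = -3358)
J = 8714 (J = 8789 - 75 = 8714)
J/y + 3052/(15307 - a) = 8714/(-3358) + 3052/(15307 - (20 + 12*sqrt(2221))) = 8714*(-1/3358) + 3052/(15307 + (-20 - 12*sqrt(2221))) = -4357/1679 + 3052/(15287 - 12*sqrt(2221))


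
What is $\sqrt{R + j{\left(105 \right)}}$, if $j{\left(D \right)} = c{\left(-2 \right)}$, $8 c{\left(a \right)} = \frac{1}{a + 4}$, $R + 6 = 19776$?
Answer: $\frac{\sqrt{316321}}{4} \approx 140.61$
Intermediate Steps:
$R = 19770$ ($R = -6 + 19776 = 19770$)
$c{\left(a \right)} = \frac{1}{8 \left(4 + a\right)}$ ($c{\left(a \right)} = \frac{1}{8 \left(a + 4\right)} = \frac{1}{8 \left(4 + a\right)}$)
$j{\left(D \right)} = \frac{1}{16}$ ($j{\left(D \right)} = \frac{1}{8 \left(4 - 2\right)} = \frac{1}{8 \cdot 2} = \frac{1}{8} \cdot \frac{1}{2} = \frac{1}{16}$)
$\sqrt{R + j{\left(105 \right)}} = \sqrt{19770 + \frac{1}{16}} = \sqrt{\frac{316321}{16}} = \frac{\sqrt{316321}}{4}$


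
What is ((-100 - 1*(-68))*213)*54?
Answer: -368064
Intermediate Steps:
((-100 - 1*(-68))*213)*54 = ((-100 + 68)*213)*54 = -32*213*54 = -6816*54 = -368064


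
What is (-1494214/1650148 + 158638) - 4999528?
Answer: -3994093222967/825074 ≈ -4.8409e+6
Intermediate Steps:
(-1494214/1650148 + 158638) - 4999528 = (-1494214*1/1650148 + 158638) - 4999528 = (-747107/825074 + 158638) - 4999528 = 130887342105/825074 - 4999528 = -3994093222967/825074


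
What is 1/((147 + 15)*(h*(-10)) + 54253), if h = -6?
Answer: 1/63973 ≈ 1.5632e-5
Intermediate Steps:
1/((147 + 15)*(h*(-10)) + 54253) = 1/((147 + 15)*(-6*(-10)) + 54253) = 1/(162*60 + 54253) = 1/(9720 + 54253) = 1/63973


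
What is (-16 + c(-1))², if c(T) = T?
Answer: 289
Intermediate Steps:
(-16 + c(-1))² = (-16 - 1)² = (-17)² = 289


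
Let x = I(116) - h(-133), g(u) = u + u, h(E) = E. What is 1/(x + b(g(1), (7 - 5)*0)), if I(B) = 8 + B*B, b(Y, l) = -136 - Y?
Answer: 1/13459 ≈ 7.4300e-5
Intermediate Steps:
g(u) = 2*u
I(B) = 8 + B**2
x = 13597 (x = (8 + 116**2) - 1*(-133) = (8 + 13456) + 133 = 13464 + 133 = 13597)
1/(x + b(g(1), (7 - 5)*0)) = 1/(13597 + (-136 - 2)) = 1/(13597 - 138) = 1/13459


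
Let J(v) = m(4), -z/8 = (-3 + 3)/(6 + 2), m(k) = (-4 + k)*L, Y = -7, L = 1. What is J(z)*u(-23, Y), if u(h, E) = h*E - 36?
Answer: 0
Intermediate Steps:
m(k) = -4 + k (m(k) = (-4 + k)*1 = -4 + k)
u(h, E) = -36 + E*h (u(h, E) = E*h - 36 = -36 + E*h)
z = 0 (z = -8*(-3 + 3)/(6 + 2) = -0/8 = -8*0 = 0)
J(v) = 0 (J(v) = -4 + 4 = 0)
J(z)*u(-23, Y) = 0*(-36 - 7*(-23)) = 0*(-36 + 161) = 0*125 = 0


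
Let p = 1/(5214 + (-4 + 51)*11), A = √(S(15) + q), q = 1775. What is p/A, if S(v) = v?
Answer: √1790/10258490 ≈ 4.1242e-6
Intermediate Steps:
A = √1790 (A = √(15 + 1775) = √1790 ≈ 42.308)
p = 1/5731 (p = 1/(5214 + 47*11) = 1/(5214 + 517) = 1/5731 ≈ 0.00017449)
p/A = 1/(5731*(√1790)) = (√1790/1790)/5731 = √1790/10258490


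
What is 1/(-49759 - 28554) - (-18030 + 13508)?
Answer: 354131385/78313 ≈ 4522.0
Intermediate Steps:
1/(-49759 - 28554) - (-18030 + 13508) = 1/(-78313) - 1*(-4522) = -1/78313 + 4522 = 354131385/78313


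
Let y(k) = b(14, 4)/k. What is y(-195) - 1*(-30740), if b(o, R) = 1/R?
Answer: 23977199/780 ≈ 30740.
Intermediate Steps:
b(o, R) = 1/R
y(k) = 1/(4*k)
y(-195) - 1*(-30740) = (¼)/(-195) - 1*(-30740) = (¼)*(-1/195) + 30740 = -1/780 + 30740 = 23977199/780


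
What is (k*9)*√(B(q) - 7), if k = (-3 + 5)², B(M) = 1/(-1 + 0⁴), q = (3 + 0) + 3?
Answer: 72*I*√2 ≈ 101.82*I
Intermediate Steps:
q = 6 (q = 3 + 3 = 6)
B(M) = -1 (B(M) = 1/(-1 + 0) = 1/(-1) = -1)
k = 4 (k = 2² = 4)
(k*9)*√(B(q) - 7) = (4*9)*√(-1 - 7) = 36*√(-8) = 36*(2*I*√2) = 72*I*√2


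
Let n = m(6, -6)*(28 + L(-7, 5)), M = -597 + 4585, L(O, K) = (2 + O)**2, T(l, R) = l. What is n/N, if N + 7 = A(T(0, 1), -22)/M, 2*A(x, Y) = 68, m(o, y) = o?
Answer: -211364/4647 ≈ -45.484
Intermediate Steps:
A(x, Y) = 34 (A(x, Y) = (1/2)*68 = 34)
M = 3988
n = 318 (n = 6*(28 + (2 - 7)**2) = 6*(28 + (-5)**2) = 6*(28 + 25) = 6*53 = 318)
N = -13941/1994 (N = -7 + 34/3988 = -7 + 34*(1/3988) = -7 + 17/1994 = -13941/1994 ≈ -6.9915)
n/N = 318/(-13941/1994) = 318*(-1994/13941) = -211364/4647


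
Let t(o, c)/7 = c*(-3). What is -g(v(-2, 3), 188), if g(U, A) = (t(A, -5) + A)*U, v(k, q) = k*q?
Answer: 1758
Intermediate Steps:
t(o, c) = -21*c (t(o, c) = 7*(c*(-3)) = 7*(-3*c) = -21*c)
g(U, A) = U*(105 + A) (g(U, A) = (-21*(-5) + A)*U = (105 + A)*U = U*(105 + A))
-g(v(-2, 3), 188) = -(-2*3)*(105 + 188) = -(-6)*293 = -1*(-1758) = 1758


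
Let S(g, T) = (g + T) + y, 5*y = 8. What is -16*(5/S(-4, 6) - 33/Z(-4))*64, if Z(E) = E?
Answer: -88832/9 ≈ -9870.2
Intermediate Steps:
y = 8/5 (y = (⅕)*8 = 8/5 ≈ 1.6000)
S(g, T) = 8/5 + T + g (S(g, T) = (g + T) + 8/5 = (T + g) + 8/5 = 8/5 + T + g)
-16*(5/S(-4, 6) - 33/Z(-4))*64 = -16*(5/(8/5 + 6 - 4) - 33/(-4))*64 = -16*(5/(18/5) - 33*(-¼))*64 = -16*(5*(5/18) + 33/4)*64 = -16*(25/18 + 33/4)*64 = -16*347/36*64 = -1388/9*64 = -88832/9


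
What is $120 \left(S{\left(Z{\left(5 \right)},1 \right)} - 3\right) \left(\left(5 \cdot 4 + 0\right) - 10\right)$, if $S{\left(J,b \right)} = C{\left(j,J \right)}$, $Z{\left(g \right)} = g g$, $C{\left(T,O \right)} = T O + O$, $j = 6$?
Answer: $206400$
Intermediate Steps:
$C{\left(T,O \right)} = O + O T$ ($C{\left(T,O \right)} = O T + O = O + O T$)
$Z{\left(g \right)} = g^{2}$
$S{\left(J,b \right)} = 7 J$ ($S{\left(J,b \right)} = J \left(1 + 6\right) = J 7 = 7 J$)
$120 \left(S{\left(Z{\left(5 \right)},1 \right)} - 3\right) \left(\left(5 \cdot 4 + 0\right) - 10\right) = 120 \left(7 \cdot 5^{2} - 3\right) \left(\left(5 \cdot 4 + 0\right) - 10\right) = 120 \left(7 \cdot 25 - 3\right) \left(\left(20 + 0\right) - 10\right) = 120 \left(175 - 3\right) \left(20 - 10\right) = 120 \cdot 172 \cdot 10 = 120 \cdot 1720 = 206400$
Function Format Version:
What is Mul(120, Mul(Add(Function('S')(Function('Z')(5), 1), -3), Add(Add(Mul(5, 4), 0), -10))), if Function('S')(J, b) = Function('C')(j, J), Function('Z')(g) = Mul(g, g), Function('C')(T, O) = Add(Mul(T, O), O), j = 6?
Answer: 206400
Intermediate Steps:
Function('C')(T, O) = Add(O, Mul(O, T)) (Function('C')(T, O) = Add(Mul(O, T), O) = Add(O, Mul(O, T)))
Function('Z')(g) = Pow(g, 2)
Function('S')(J, b) = Mul(7, J) (Function('S')(J, b) = Mul(J, Add(1, 6)) = Mul(J, 7) = Mul(7, J))
Mul(120, Mul(Add(Function('S')(Function('Z')(5), 1), -3), Add(Add(Mul(5, 4), 0), -10))) = Mul(120, Mul(Add(Mul(7, Pow(5, 2)), -3), Add(Add(Mul(5, 4), 0), -10))) = Mul(120, Mul(Add(Mul(7, 25), -3), Add(Add(20, 0), -10))) = Mul(120, Mul(Add(175, -3), Add(20, -10))) = Mul(120, Mul(172, 10)) = Mul(120, 1720) = 206400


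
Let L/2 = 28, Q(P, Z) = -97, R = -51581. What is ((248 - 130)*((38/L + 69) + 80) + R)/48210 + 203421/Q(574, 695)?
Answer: -27468606329/13093836 ≈ -2097.8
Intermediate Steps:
L = 56 (L = 2*28 = 56)
((248 - 130)*((38/L + 69) + 80) + R)/48210 + 203421/Q(574, 695) = ((248 - 130)*((38/56 + 69) + 80) - 51581)/48210 + 203421/(-97) = (118*((38*(1/56) + 69) + 80) - 51581)*(1/48210) + 203421*(-1/97) = (118*((19/28 + 69) + 80) - 51581)*(1/48210) - 203421/97 = (118*(1951/28 + 80) - 51581)*(1/48210) - 203421/97 = (118*(4191/28) - 51581)*(1/48210) - 203421/97 = (247269/14 - 51581)*(1/48210) - 203421/97 = -474865/14*1/48210 - 203421/97 = -94973/134988 - 203421/97 = -27468606329/13093836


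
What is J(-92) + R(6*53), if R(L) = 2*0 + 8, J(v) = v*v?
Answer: 8472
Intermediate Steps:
J(v) = v**2
R(L) = 8 (R(L) = 0 + 8 = 8)
J(-92) + R(6*53) = (-92)**2 + 8 = 8464 + 8 = 8472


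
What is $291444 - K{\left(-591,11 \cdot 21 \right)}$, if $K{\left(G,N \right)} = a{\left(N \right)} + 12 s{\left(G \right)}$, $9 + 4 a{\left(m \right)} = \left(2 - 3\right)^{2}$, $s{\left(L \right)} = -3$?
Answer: $291482$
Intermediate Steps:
$a{\left(m \right)} = -2$ ($a{\left(m \right)} = - \frac{9}{4} + \frac{\left(2 - 3\right)^{2}}{4} = - \frac{9}{4} + \frac{\left(-1\right)^{2}}{4} = - \frac{9}{4} + \frac{1}{4} \cdot 1 = - \frac{9}{4} + \frac{1}{4} = -2$)
$K{\left(G,N \right)} = -38$ ($K{\left(G,N \right)} = -2 + 12 \left(-3\right) = -2 - 36 = -38$)
$291444 - K{\left(-591,11 \cdot 21 \right)} = 291444 - -38 = 291444 + 38 = 291482$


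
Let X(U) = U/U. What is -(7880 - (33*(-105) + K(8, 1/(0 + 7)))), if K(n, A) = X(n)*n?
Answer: -11337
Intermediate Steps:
X(U) = 1
K(n, A) = n (K(n, A) = 1*n = n)
-(7880 - (33*(-105) + K(8, 1/(0 + 7)))) = -(7880 - (33*(-105) + 8)) = -(7880 - (-3465 + 8)) = -(7880 - 1*(-3457)) = -(7880 + 3457) = -1*11337 = -11337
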